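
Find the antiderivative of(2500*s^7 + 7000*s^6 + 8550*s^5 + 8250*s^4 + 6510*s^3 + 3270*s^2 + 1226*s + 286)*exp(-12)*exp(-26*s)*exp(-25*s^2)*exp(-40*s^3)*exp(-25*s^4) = -(5*s + 3)*(5*s^3 + 5*s^2 + 2*s + 4)*exp(-(5*s + 3)*(5*s^3 + 5*s^2 + 2*s + 4)) + C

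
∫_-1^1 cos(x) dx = 2*sin(1)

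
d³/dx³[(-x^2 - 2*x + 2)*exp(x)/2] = -x^2*exp(x)/2 - 4*x*exp(x) - 5*exp(x)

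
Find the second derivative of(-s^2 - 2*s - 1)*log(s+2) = (-2*s^2*log(s + 2) - 3*s^2 - 8*s*log(s + 2) - 10*s - 8*log(s + 2) - 7)/(s^2 + 4*s + 4)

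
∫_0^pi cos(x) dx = 0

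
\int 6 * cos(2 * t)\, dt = 3*sin(2*t) + C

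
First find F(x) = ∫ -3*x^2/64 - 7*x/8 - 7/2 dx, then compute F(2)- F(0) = -71/8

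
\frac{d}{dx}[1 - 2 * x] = -2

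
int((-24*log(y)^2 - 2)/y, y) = -8*log(y)^3 - 2*log(y) + C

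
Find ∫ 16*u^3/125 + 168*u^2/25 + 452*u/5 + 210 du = 4*u^4/125 + 56*u^3/25 + 226*u^2/5 + 210*u + C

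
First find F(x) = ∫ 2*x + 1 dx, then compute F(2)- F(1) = 4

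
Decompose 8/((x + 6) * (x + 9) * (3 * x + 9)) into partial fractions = 4/(27*(x + 9)) - 8/(27*(x + 6)) + 4/(27*(x + 3))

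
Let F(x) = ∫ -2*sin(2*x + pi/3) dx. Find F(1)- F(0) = cos(pi/3 + 2) - 1/2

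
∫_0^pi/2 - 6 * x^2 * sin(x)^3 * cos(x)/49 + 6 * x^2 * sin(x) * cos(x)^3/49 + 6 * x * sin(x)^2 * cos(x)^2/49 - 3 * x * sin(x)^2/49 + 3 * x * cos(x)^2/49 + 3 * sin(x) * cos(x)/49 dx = 0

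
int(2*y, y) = y^2 + C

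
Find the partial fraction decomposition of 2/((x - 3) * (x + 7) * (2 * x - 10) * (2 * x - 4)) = -1/(2160*(x + 7)) + 1/(54*(x - 2)) - 1/(40*(x - 3)) + 1/(144*(x - 5))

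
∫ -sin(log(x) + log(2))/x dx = cos(log(2*x)) + C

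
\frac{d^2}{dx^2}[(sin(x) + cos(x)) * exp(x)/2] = sqrt(2)*exp(x)*cos(x + pi/4)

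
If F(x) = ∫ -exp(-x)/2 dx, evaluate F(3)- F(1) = -exp(-1)/2 + exp(-3)/2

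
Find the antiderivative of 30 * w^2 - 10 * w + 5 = 10*w^3 - 5*w^2 + 5*w + C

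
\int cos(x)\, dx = sin(x) + C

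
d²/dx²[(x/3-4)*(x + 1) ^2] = 2*x - 20/3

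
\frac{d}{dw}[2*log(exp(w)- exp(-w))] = (2*exp(2*w) + 2)/(exp(2*w) - 1)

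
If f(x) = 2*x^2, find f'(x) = 4*x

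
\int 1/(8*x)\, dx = log(x)/8 + C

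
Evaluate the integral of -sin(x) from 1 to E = cos(E) - cos(1)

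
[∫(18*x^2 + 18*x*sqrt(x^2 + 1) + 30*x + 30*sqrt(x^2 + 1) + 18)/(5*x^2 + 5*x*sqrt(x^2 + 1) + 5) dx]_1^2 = -6*log(1 + sqrt(2)) + 18/5 + 6*log(2 + sqrt(5))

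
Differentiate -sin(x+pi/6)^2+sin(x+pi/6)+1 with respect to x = -sin(2*x + pi/3) + cos(x + pi/6)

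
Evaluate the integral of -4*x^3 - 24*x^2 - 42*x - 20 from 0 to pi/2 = -(-2 + (pi/2 + 2)^2)^2 - (pi/2 + 2)^2 + 8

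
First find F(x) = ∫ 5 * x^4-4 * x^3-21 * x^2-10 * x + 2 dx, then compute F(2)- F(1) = -46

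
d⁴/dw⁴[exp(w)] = exp(w)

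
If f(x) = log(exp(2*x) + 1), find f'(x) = 2*exp(2*x)/(exp(2*x) + 1)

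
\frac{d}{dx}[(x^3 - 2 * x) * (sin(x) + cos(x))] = sqrt(2)*(x^3*cos(x + pi/4) + 3*x^2*sin(x + pi/4) - 2*x*cos(x + pi/4) - 2*sin(x + pi/4))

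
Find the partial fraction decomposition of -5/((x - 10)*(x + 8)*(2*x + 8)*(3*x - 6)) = 1/(864*(x + 8)) - 5/(2016*(x + 4)) + 1/(576*(x - 2)) - 5/(12096*(x - 10))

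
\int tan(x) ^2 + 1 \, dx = tan(x) + C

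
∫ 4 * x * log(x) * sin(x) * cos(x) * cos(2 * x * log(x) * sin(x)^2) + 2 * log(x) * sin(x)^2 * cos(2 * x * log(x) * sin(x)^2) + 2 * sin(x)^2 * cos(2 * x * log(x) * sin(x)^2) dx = sin(2*x*log(x)*sin(x)^2) + C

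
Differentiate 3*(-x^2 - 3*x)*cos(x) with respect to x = 3*x^2*sin(x) + 9*x*sin(x) - 6*x*cos(x) - 9*cos(x)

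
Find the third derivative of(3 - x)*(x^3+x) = 18 - 24*x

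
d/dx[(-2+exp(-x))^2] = (4*exp(x) - 2)*exp(-2*x)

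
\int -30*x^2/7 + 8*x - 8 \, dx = -10*x^3/7 + 4*x^2 - 8*x + C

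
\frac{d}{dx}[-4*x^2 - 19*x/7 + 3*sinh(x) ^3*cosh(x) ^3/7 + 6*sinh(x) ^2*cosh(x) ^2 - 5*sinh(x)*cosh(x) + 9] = -8*x + 9*(cosh(2*x) - 1)^3/28 + 27*(cosh(2*x) - 1)^2/28 + 3*sinh(4*x) - 61*cosh(2*x)/14 - 47/14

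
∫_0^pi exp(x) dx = -1 + exp(pi)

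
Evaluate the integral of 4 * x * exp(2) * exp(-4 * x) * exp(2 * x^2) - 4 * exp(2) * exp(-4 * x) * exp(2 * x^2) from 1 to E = -1 + exp(2*(-1 + E)^2)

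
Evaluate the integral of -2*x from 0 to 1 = -1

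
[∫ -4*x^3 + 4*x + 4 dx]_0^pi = (-1 + (-1 + pi)^2)*(-pi^2 - 2*pi - 2)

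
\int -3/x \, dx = -3*log(3*x) + C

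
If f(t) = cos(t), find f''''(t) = cos(t)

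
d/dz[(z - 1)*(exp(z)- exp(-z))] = (z*exp(2*z) + z - 2)*exp(-z)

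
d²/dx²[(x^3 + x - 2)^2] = 30*x^4 + 24*x^2 - 24*x + 2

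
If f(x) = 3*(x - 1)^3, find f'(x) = 9*x^2 - 18*x + 9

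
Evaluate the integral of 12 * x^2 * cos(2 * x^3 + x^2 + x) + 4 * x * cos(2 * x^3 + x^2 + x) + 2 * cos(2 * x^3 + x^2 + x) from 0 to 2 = 2*sin(22)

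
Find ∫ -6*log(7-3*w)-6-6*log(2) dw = -2*(3*w - 7)*log(14 - 6*w) + C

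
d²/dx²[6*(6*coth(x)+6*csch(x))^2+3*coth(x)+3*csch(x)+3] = 3*(5*sinh(x)/4 + sinh(2*x) + sinh(3*x)/4 + 828*cosh(x) + 288*cosh(2*x) + 36*cosh(3*x) + 576)/sinh(x)^4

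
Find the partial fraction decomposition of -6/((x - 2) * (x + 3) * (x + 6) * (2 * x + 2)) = 1/(40*(x + 6)) - 1/(10*(x + 3)) + 1/(10*(x + 1)) - 1/(40*(x - 2))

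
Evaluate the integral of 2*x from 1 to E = -1 + exp(2)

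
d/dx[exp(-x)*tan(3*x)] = (-tan(3*x) + 3/cos(3*x)^2)*exp(-x)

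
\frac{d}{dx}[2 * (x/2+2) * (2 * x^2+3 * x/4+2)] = 6*x^2 + 35*x/2 + 5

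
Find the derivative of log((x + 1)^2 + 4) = (2*x + 2)/(x^2 + 2*x + 5)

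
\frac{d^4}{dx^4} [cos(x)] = cos(x)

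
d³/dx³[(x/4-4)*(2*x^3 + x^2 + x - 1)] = 12*x - 93/2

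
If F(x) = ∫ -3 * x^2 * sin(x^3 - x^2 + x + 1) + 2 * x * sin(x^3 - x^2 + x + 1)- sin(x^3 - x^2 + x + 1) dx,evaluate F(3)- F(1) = cos(22) - cos(2)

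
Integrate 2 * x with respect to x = x^2 + C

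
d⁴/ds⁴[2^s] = 2^s*log(2)^4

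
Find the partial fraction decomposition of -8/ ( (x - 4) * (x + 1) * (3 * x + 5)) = -36/(17*(3*x + 5)) + 4/(5*(x + 1)) - 8/(85*(x - 4))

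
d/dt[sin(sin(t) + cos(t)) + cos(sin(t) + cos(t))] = 2*cos(t + pi/4)*cos(sqrt(2)*sin(t + pi/4) + pi/4)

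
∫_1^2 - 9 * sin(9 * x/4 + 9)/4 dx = -cos(45/4) + cos(27/2)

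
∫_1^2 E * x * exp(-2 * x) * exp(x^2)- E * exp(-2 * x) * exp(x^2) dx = -1/2 + E/2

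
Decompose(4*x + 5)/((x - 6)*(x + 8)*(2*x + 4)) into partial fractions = -9/(56*(x + 8)) + 1/(32*(x + 2)) + 29/(224*(x - 6))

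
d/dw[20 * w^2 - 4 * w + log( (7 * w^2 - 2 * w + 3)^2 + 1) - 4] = (1960*w^5 - 1316*w^4 + 2148*w^3 - 748*w^2 + 540*w - 52)/(49*w^4 - 28*w^3 + 46*w^2 - 12*w + 10)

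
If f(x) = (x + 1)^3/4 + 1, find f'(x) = 3*x^2/4 + 3*x/2 + 3/4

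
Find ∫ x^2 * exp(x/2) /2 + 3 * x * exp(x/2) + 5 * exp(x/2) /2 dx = (x + 1)^2*exp(x/2) + C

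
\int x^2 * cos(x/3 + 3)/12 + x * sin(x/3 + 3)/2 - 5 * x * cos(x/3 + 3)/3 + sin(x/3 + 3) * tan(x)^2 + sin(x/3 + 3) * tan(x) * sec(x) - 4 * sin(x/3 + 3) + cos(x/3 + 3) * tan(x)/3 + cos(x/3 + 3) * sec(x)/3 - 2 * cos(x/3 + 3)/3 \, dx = (x^2 - 20*x + 4*tan(x) + 4*sec(x) - 8)*sin(x/3 + 3)/4 + C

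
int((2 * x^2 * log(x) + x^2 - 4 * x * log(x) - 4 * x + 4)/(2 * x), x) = (x - 2)^2*log(x)/2 + C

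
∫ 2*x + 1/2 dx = x^2 + x/2 + C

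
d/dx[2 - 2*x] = -2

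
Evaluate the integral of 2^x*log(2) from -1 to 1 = 3/2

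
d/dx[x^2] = 2*x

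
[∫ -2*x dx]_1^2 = -3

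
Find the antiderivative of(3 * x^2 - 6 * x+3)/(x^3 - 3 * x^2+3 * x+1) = log((x - 1)^3 + 2) + C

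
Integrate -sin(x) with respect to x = cos(x) + C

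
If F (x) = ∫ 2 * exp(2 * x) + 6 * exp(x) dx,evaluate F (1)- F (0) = -16 + (E + 3)^2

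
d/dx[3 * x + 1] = 3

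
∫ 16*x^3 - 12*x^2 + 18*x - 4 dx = 4*x^4 - 4*x^3 + 9*x^2 - 4*x + C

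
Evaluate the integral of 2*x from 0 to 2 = 4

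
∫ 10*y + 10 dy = 5*y^2 + 10*y + C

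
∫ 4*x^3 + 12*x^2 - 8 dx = x^4 + 4*x^3 - 8*x + C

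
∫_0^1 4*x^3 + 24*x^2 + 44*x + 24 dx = 55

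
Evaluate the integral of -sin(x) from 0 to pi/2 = -1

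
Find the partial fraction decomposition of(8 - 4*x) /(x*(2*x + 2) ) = -6/(x + 1) + 4/x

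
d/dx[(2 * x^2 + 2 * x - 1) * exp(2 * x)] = 4*x^2*exp(2*x) + 8*x*exp(2*x)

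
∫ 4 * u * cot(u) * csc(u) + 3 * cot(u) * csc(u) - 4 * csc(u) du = (-4*u - 3)*csc(u) + C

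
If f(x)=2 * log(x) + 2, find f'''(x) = 4/x^3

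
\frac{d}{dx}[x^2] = 2*x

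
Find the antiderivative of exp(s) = exp(s) + C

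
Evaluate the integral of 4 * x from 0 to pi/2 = pi^2/2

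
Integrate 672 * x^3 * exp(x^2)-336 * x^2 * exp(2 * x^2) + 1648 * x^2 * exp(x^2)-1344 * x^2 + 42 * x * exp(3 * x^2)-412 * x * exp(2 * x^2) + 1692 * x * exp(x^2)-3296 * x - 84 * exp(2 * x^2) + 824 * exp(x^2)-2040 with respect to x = -20*x - 7*(4*x - exp(x^2) + 5)^3 + 2*(4*x - exp(x^2) + 5)^2 + 5*exp(x^2) + C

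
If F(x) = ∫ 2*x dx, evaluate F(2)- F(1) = 3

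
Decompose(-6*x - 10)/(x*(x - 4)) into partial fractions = -17/(2*(x - 4)) + 5/(2*x)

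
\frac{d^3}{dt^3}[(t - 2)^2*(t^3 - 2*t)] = 60*t^2 - 96*t + 12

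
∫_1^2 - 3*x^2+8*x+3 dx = 8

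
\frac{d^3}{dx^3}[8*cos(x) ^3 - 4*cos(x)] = -216*sin(x)^3 + 164*sin(x)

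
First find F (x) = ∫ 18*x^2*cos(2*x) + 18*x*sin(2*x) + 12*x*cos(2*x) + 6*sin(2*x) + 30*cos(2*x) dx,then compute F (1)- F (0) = 30*sin(2)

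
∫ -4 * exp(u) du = -4*exp(u) + C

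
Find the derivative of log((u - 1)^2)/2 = 1/(u - 1)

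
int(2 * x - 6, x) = x^2 - 6*x + C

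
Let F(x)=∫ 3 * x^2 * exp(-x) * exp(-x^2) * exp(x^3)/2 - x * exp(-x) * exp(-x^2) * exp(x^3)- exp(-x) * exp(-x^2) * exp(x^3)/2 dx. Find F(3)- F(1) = -exp(-1)/2 + exp(15)/2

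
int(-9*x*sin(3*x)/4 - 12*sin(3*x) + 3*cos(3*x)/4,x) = (3*x/4 + 4)*cos(3*x) + C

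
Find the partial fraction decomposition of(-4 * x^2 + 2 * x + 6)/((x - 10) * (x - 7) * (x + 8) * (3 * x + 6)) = 133/(2430*(x + 8)) - 7/(972*(x + 2)) + 176/(1215*(x - 7)) - 187/(972*(x - 10))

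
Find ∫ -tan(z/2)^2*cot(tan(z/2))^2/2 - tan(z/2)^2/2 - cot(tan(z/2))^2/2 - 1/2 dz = cot(tan(z/2)) + C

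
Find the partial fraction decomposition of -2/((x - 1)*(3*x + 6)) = 2/(9*(x + 2)) - 2/(9*(x - 1))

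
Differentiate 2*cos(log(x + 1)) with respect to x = -2*sin(log(x + 1))/(x + 1)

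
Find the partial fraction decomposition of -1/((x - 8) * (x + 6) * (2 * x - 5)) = 4/(187*(2*x - 5)) - 1/(238*(x + 6)) - 1/(154*(x - 8))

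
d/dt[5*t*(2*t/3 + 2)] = 20*t/3 + 10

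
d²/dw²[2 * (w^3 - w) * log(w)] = (12*w^2*log(w) + 10*w^2 - 2)/w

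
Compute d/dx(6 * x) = 6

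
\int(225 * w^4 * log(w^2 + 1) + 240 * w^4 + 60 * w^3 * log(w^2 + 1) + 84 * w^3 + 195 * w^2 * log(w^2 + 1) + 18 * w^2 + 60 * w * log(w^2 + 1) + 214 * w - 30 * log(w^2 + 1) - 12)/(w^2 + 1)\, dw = (5*log(w^2 + 1) + 2)*(15*w^3 + 6*w^2 - 6*w + 19) + C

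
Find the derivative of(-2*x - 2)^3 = -24*x^2 - 48*x - 24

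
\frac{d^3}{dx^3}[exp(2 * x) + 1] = 8*exp(2*x)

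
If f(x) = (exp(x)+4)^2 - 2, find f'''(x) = 8*exp(2*x) + 8*exp(x)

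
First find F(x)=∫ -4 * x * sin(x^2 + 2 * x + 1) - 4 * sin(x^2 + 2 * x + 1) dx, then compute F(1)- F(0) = 2*cos(4) - 2*cos(1)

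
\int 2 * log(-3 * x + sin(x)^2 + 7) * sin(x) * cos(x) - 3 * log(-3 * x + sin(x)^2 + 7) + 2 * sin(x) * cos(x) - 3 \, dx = (-3*x + sin(x)^2 + 7)*log(-3*x + sin(x)^2 + 7) + C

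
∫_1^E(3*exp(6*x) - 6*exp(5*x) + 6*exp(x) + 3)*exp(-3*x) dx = -(-1 - exp(-1) + E)^3 + (-1 - exp(-E) + exp(E))^3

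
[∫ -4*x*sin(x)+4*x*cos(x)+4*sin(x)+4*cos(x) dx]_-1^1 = 8*cos(1)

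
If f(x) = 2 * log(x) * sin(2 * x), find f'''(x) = 4*(-4*x^3*log(x)*cos(2*x) - 6*x^2*sin(2*x) - 3*x*cos(2*x) + sin(2*x))/x^3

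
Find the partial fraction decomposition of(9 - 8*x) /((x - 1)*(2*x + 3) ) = -42/(5*(2*x + 3)) + 1/(5*(x - 1))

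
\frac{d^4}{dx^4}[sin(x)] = sin(x)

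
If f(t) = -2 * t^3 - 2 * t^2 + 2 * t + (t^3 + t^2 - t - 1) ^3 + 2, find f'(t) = 9*t^8 + 24*t^7 - 48*t^5 - 30*t^4 + 24*t^3 + 18*t^2 - 4*t - 1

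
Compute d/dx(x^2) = 2*x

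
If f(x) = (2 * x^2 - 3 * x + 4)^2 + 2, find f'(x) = 16*x^3 - 36*x^2 + 50*x - 24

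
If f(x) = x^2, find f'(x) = 2*x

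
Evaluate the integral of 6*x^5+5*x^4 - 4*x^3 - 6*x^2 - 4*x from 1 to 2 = 59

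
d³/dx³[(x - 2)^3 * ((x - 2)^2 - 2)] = 60*x^2 - 240*x + 228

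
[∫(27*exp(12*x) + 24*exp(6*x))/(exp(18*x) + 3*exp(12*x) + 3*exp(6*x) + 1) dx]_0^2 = -33/16 + exp(24)/(4*(1 + exp(12))^2) + 4*exp(12)/(1 + exp(12))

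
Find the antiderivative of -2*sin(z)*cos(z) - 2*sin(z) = (cos(z) + 1)^2 + C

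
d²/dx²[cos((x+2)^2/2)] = -x^2*cos(x^2/2 + 2*x + 2) - 4*x*cos(x^2/2 + 2*x + 2) - sin(x^2/2 + 2*x + 2) - 4*cos(x^2/2 + 2*x + 2)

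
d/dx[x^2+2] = 2*x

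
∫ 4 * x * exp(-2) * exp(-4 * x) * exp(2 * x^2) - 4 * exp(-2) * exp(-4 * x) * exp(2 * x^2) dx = exp(2*(x - 1)^2 - 4) + C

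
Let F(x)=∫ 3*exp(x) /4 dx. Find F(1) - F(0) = -3/4 + 3*E/4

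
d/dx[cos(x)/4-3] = -sin(x)/4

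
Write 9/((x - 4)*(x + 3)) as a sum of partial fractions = -9/(7*(x + 3)) + 9/(7*(x - 4))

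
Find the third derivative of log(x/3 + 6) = 2/(x^3 + 54*x^2 + 972*x + 5832)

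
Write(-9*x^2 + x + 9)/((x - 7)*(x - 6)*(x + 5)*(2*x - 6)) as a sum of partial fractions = 221/(2112*(x + 5)) - 23/(64*(x - 3)) + 103/(22*(x - 6)) - 425/(96*(x - 7))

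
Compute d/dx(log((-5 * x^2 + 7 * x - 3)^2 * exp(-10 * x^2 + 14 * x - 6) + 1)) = (-500*x^5 + 1750*x^4 - 2460*x^3 + 1736*x^2 - 610*x + 84)/(25*x^4 - 70*x^3 + 79*x^2 - 42*x + 9 + exp(6)*exp(-14*x)*exp(10*x^2))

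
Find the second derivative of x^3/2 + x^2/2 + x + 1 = 3*x + 1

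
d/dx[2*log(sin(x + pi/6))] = 2/tan(x + pi/6)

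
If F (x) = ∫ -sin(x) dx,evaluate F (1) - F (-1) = 0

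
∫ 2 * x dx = x^2 + C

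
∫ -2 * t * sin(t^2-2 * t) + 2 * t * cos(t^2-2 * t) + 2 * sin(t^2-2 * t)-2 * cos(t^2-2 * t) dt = sin(t*(t - 2)) + cos(t*(t - 2)) + C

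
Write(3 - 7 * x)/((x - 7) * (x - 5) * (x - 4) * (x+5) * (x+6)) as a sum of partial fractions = 9/(286*(x + 6)) - 19/(540*(x + 5)) - 5/(54*(x - 4)) + 8/(55*(x - 5)) - 23/(468*(x - 7))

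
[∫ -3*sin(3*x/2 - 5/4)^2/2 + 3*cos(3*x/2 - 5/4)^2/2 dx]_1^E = -sin(5/2 - 3*E)/2 - sin(1/2)/2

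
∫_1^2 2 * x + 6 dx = 9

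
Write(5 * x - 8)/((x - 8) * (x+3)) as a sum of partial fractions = 23/(11*(x + 3)) + 32/(11*(x - 8))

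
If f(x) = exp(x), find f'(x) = exp(x)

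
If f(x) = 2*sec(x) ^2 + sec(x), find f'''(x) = (-1 - 16/cos(x) + 6/cos(x)^2 + 48/cos(x)^3)*sin(x)/cos(x)^2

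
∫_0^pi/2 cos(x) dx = 1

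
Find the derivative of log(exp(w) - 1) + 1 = exp(w)/(exp(w) - 1)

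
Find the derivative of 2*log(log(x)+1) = 2/(x*log(x) + x)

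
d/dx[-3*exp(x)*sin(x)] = -3*sqrt(2)*exp(x)*sin(x + pi/4)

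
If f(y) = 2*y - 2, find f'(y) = 2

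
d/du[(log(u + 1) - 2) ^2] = (2*log(u + 1) - 4)/(u + 1)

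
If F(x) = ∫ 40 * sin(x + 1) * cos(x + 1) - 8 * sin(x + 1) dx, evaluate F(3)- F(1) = 18*cos(4) - 10*cos(8) - 8*cos(2)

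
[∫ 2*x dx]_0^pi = pi^2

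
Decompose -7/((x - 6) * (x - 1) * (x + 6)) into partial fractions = -1/(12*(x + 6)) + 1/(5*(x - 1)) - 7/(60*(x - 6))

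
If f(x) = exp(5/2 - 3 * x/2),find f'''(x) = -27*exp(5/2 - 3*x/2)/8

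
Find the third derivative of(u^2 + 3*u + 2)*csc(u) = (u^2*cos(u)/sin(u) - 6*u^2*cos(u)/sin(u)^3 - 6*u + 3*u*cos(u)/sin(u) + 12*u/sin(u)^2 - 18*u*cos(u)/sin(u)^3 - 9 - 4*cos(u)/sin(u) + 18/sin(u)^2 - 12*cos(u)/sin(u)^3)/sin(u)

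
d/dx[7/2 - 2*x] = -2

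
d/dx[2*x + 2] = 2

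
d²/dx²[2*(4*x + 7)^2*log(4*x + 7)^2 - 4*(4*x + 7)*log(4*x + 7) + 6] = (256*x*log(4*x + 7)^2 + 768*x*log(4*x + 7) + 256*x + 448*log(4*x + 7)^2 + 1344*log(4*x + 7) + 384)/(4*x + 7)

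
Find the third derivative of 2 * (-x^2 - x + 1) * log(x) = (-4*x^2 + 2*x + 4)/x^3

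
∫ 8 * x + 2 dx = 4*x^2 + 2*x + C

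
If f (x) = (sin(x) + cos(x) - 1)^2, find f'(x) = 2*cos(2*x) - 2*sqrt(2)*cos(x + pi/4)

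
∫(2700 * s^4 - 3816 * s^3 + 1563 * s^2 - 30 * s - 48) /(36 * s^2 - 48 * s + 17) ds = s^2*(25*s - 3) + log(4*(3*s - 2)^2 + 1) + C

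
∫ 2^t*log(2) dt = 2^t + C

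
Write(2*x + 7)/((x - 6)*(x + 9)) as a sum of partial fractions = 11/(15*(x + 9)) + 19/(15*(x - 6))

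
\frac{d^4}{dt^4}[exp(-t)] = exp(-t)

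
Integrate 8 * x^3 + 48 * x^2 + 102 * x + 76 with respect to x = 2*x^4 + 16*x^3 + 51*x^2 + 76*x + C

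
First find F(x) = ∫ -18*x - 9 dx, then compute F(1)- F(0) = -18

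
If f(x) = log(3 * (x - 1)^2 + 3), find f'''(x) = (4*x^3 - 12*x^2 + 8)/(x^6 - 6*x^5 + 18*x^4 - 32*x^3 + 36*x^2 - 24*x + 8)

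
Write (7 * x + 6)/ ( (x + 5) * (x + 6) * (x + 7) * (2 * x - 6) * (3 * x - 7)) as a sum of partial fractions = -1809/(61600*(3*x - 7)) - 43/(1120*(x + 7)) + 2/(25*(x + 6)) - 29/(704*(x + 5)) + 3/(320*(x - 3))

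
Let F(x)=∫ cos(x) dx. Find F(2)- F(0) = sin(2)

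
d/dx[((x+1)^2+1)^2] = 4*x^3 + 12*x^2 + 16*x + 8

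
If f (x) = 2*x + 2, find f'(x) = 2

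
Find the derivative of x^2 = 2*x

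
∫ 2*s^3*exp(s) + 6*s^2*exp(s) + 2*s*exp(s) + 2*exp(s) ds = 2*s*(s^2 + 1)*exp(s) + C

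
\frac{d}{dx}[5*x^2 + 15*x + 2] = 10*x + 15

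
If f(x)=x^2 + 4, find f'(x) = 2*x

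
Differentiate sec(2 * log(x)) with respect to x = 2*tan(2*log(x))*sec(2*log(x))/x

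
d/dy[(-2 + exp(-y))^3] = (-12*exp(2*y) + 12*exp(y) - 3)*exp(-3*y)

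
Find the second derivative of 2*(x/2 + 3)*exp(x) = x*exp(x) + 8*exp(x)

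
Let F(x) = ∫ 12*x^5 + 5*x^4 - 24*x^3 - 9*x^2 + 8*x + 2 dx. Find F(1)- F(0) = 0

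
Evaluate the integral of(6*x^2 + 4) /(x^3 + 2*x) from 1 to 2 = -2*log(3) + 2*log(12)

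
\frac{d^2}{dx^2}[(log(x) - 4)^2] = (10 - 2*log(x))/x^2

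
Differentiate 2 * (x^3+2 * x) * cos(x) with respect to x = -2*x^3*sin(x) + 6*x^2*cos(x) - 4*x*sin(x) + 4*cos(x)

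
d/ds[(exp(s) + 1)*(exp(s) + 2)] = 2*exp(2*s) + 3*exp(s)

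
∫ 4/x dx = 4*log(2*x) + C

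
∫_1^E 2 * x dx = -1 + exp(2)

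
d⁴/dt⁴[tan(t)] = 24*tan(t)^5 + 40*tan(t)^3 + 16*tan(t)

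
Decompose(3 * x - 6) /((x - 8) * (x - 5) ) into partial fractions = -3/(x - 5) + 6/(x - 8)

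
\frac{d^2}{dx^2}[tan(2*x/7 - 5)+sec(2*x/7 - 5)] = 8*tan(2*x/7 - 5)^3/49 + 8*tan(2*x/7 - 5)^2*sec(2*x/7 - 5)/49 + 8*tan(2*x/7 - 5)/49 + 4*sec(2*x/7 - 5)/49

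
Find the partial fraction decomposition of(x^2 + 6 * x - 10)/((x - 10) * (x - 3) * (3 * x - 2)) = -25/(98*(3*x - 2)) - 17/(49*(x - 3)) + 75/(98*(x - 10))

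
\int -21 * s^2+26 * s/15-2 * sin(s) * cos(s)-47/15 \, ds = -7*s^3 + 13*s^2/15 - 47*s/15 + cos(s)^2 + C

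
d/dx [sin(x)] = cos(x)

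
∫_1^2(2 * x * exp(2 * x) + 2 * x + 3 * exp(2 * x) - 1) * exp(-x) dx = -3*E - 5*exp(-2) + 3*exp(-1) + 5*exp(2)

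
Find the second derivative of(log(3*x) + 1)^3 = (-3*log(x)^2 - 6*log(3)*log(x) - 3*log(3)^2 + 3)/x^2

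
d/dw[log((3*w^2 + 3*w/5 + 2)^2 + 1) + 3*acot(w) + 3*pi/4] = (900*w^5 - 405*w^4 + 1248*w^3 - 597*w^2 + 438*w - 315)/(225*w^6 + 90*w^5 + 534*w^4 + 150*w^3 + 434*w^2 + 60*w + 125)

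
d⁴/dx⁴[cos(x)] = cos(x)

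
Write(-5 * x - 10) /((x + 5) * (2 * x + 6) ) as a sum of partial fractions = -15/(4*(x + 5)) + 5/(4*(x + 3))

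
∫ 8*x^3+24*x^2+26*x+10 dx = 2*x^4 + 8*x^3 + 13*x^2 + 10*x + C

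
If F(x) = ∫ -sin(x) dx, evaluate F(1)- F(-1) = 0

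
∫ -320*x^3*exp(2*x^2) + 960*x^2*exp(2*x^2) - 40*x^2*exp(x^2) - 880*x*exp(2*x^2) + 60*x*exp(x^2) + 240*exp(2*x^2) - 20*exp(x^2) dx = (-20*x - 20*(2*x - 3)^2*exp(x^2) + 30)*exp(x^2) + C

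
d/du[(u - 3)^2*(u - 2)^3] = 5*u^4 - 48*u^3 + 171*u^2 - 268*u + 156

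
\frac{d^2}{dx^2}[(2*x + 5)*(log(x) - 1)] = (2*x - 5)/x^2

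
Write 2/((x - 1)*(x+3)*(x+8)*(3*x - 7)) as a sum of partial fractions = 27/(992*(3*x - 7)) - 2/(1395*(x + 8)) + 1/(160*(x + 3)) - 1/(72*(x - 1))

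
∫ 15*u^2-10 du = 5*u^3 - 10*u + C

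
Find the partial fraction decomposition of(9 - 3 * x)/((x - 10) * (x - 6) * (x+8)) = 11/(84*(x + 8)) + 9/(56*(x - 6)) - 7/(24*(x - 10))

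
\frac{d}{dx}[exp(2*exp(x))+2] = 2*exp(x + 2*exp(x))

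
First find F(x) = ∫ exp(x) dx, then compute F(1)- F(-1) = E - exp(-1)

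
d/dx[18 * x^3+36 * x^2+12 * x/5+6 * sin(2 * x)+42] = 54*x^2 + 72*x + 12*cos(2*x) + 12/5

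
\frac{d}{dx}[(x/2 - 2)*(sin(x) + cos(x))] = -x*sin(x)/2 + x*cos(x)/2 + 5*sin(x)/2 - 3*cos(x)/2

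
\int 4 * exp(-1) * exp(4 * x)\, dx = exp(4*x - 1) + C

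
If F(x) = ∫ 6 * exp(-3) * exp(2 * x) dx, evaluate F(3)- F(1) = -3*exp(-1) + 3*exp(3)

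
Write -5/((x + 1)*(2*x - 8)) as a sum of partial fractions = 1/(2*(x + 1)) - 1/(2*(x - 4))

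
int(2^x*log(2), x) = 2^x + C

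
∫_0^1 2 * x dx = 1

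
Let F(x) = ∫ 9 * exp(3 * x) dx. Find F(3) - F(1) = -3*exp(3) + 3*exp(9)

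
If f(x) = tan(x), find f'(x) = cos(x)^(-2)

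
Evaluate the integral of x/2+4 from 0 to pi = -16 + (pi/2 + 4)^2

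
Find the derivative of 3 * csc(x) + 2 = -3*cot(x)*csc(x)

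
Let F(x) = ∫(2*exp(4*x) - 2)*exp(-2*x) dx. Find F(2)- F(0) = (-exp(-2) + exp(2))^2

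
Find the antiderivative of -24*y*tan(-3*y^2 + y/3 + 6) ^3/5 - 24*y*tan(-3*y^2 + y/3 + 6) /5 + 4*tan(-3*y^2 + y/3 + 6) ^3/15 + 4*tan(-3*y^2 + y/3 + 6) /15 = 2*tan(-3*y^2 + y/3 + 6)^2/5 + C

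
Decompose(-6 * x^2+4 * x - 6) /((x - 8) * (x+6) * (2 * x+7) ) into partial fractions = 374/(115*(2*x + 7)) - 123/(35*(x + 6)) - 179/(161*(x - 8))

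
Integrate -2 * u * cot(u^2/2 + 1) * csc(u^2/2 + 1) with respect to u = 2*csc(u^2/2 + 1) + C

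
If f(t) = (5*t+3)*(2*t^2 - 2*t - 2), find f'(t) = 30*t^2 - 8*t - 16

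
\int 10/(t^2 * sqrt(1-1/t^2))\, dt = 10*asec(t) + C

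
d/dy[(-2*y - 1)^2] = 8*y + 4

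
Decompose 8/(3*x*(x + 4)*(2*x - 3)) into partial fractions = 32/(99*(2*x - 3)) + 2/(33*(x + 4)) - 2/(9*x)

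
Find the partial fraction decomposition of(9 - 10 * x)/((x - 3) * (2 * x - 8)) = 21/(2*(x - 3)) - 31/(2*(x - 4))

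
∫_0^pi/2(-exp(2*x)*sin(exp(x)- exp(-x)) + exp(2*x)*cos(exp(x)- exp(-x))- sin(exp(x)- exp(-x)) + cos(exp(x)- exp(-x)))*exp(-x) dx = -1 - sin(-exp(pi/2) + exp(-pi/2)) + cos(-exp(pi/2) + exp(-pi/2))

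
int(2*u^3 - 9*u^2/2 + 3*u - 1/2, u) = u^4/2 - 3*u^3/2 + 3*u^2/2 - u/2 + C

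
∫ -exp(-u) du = exp(-u) + C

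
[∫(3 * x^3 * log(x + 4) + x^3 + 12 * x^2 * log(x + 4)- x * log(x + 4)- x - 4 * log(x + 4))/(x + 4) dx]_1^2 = 6*log(6)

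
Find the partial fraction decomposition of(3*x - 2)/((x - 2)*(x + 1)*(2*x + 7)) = -10/(11*(2*x + 7)) + 1/(3*(x + 1)) + 4/(33*(x - 2))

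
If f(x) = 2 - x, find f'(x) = -1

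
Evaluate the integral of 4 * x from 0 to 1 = 2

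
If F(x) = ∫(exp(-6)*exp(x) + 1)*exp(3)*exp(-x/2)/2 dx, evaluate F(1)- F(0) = -exp(5/2) - exp(-3) + exp(-5/2) + exp(3)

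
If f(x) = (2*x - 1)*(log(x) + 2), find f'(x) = (2*x*log(x) + 6*x - 1)/x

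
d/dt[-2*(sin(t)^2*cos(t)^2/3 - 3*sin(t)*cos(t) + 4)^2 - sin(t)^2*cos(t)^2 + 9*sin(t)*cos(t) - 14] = 2*(8*sin(t)^5*cos(t)/9 - 12*sin(t)^4 - 8*sin(t)^3*cos(t)/9 + 12*sin(t)^2 - 146*sin(t)*cos(t)/3 + 57)*sin(t + pi/4)*cos(t + pi/4)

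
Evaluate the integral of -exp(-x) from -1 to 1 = -E + exp(-1)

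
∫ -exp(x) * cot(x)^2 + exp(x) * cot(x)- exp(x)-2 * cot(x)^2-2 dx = (exp(x) + 2)*cot(x) + C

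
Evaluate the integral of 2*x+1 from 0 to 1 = 2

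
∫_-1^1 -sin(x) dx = 0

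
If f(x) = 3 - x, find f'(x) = -1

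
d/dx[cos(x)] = -sin(x)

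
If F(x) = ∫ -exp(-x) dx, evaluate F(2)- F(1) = -exp(-1) + exp(-2)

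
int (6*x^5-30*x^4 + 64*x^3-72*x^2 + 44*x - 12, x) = x^6 - 6*x^5 + 16*x^4 - 24*x^3 + 22*x^2 - 12*x + C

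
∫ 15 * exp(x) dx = 15*exp(x) + C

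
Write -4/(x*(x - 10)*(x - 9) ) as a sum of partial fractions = 4/(9*(x - 9)) - 2/(5*(x - 10)) - 2/(45*x)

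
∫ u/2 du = u^2/4 + C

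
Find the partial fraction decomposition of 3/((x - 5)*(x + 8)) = -3/(13*(x + 8)) + 3/(13*(x - 5))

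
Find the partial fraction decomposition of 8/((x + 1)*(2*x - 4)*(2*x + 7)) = 16/(55*(2*x + 7)) - 4/(15*(x + 1)) + 4/(33*(x - 2))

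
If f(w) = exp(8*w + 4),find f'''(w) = 512*exp(8*w + 4)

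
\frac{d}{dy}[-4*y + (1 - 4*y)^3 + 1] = -192*y^2 + 96*y - 16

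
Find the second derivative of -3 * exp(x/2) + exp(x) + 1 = -3*exp(x/2)/4 + exp(x)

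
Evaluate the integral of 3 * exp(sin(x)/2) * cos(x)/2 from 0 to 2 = -3 + 3*exp(sin(2)/2)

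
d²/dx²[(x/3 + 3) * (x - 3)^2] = 2*x + 2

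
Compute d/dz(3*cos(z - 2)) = -3*sin(z - 2)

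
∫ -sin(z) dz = cos(z) + C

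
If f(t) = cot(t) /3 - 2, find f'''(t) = -2*cot(t)^4 - 8*cot(t)^2/3 - 2/3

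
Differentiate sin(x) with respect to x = cos(x)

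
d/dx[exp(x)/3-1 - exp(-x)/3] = (exp(2*x) + 1)*exp(-x)/3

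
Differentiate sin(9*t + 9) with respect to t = 9*cos(9*t + 9)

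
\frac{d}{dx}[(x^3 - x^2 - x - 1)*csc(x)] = (-x^3*cos(x)/sin(x) + 3*x^2 + x^2*cos(x)/sin(x) - 2*x + x*cos(x)/sin(x) - 1 + cos(x)/sin(x))/sin(x)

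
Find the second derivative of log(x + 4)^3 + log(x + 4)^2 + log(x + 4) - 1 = (-3*log(x + 4)^2 + 4*log(x + 4) + 1)/(x^2 + 8*x + 16)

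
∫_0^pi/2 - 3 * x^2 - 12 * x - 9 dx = (-3*pi/2 - pi^2/4)*(pi/2 + 3)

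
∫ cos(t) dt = sin(t) + C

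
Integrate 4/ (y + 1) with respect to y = 4*log(y + 1) + C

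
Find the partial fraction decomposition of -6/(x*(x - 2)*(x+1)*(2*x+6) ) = 1/(10*(x + 3)) - 1/(2*(x + 1)) - 1/(10*(x - 2)) + 1/(2*x)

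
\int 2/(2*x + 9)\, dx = log(2*x/3 + 3) + C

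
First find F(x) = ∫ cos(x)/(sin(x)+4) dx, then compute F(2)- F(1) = -log(sin(1)/2 + 2) + log(sin(2)/2 + 2)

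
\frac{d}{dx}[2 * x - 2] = 2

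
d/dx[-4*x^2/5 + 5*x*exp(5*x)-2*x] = 25*x*exp(5*x) - 8*x/5 + 5*exp(5*x) - 2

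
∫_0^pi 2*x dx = pi^2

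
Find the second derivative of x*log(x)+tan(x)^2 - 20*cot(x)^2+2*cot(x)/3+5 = (18*x*tan(x)^4 + 24*x*tan(x)^2 - 360*x*cot(x)^4 + 4*x*cot(x)^3 - 480*x*cot(x)^2 + 4*x*cot(x) - 114*x + 3)/(3*x)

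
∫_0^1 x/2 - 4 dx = -15/4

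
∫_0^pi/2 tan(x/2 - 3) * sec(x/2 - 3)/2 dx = csc(pi/4 + 3) - sec(3)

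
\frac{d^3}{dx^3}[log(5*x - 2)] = 250/(125*x^3 - 150*x^2 + 60*x - 8)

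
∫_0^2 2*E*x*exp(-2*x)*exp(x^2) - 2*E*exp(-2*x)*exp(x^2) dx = 0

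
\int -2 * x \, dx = -x^2 + C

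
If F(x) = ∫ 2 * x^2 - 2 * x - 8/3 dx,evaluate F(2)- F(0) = -4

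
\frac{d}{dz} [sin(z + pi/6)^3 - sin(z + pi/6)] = 3*sin(z + pi/6)^2*cos(z + pi/6) - cos(z + pi/6)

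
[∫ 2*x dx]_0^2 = 4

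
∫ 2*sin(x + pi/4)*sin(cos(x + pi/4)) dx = 2*cos(cos(x + pi/4)) + C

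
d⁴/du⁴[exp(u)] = exp(u)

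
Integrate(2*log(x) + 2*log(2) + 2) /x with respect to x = (log(2*x) + 1)^2 + C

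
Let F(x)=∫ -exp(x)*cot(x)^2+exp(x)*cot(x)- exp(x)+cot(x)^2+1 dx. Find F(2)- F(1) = (-1 + exp(2))*cot(2) + (1 - E)*cot(1)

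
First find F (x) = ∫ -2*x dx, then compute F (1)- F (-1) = 0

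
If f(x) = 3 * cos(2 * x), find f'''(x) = 24*sin(2*x)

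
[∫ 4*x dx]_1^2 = 6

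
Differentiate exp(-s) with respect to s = -exp(-s)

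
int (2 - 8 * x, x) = -4*x^2 + 2*x + C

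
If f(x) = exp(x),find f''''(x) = exp(x)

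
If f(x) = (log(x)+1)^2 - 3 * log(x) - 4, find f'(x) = (2*log(x) - 1)/x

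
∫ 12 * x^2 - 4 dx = 4*x^3 - 4*x + C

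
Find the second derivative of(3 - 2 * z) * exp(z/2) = -z*exp(z/2)/2 - 5*exp(z/2)/4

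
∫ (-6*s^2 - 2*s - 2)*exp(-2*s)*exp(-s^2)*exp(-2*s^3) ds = exp(-s*(2*s^2 + s + 2)) + C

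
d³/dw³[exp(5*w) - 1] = 125*exp(5*w)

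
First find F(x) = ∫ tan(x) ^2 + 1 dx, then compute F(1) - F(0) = tan(1)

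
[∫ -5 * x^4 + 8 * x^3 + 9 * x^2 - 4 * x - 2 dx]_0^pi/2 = (-pi/2 + pi^3/8)*(-pi^2/4 + 2 + pi)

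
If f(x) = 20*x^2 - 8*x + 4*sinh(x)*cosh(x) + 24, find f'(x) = 40*x + 4*cosh(2*x) - 8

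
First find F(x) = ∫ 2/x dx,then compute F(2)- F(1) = -2*log(3) + 2*log(6)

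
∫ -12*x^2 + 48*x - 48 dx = -4*x^3 + 24*x^2 - 48*x + C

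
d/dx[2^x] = 2^x*log(2)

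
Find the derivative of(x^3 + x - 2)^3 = 9*x^8 + 21*x^6 - 36*x^5 + 15*x^4 - 48*x^3 + 39*x^2 - 12*x + 12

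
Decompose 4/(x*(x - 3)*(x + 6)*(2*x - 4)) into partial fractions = -1/(216*(x + 6)) - 1/(8*(x - 2)) + 2/(27*(x - 3)) + 1/(18*x)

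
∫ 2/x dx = 2*log(5*x) + C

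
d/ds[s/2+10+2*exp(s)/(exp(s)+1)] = (exp(2*s) + 6*exp(s) + 1)/(2*exp(2*s) + 4*exp(s) + 2)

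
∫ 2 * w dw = w^2 + C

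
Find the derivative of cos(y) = -sin(y)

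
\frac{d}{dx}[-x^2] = -2*x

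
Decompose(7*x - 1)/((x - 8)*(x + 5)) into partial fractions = 36/(13*(x + 5)) + 55/(13*(x - 8))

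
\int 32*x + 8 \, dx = 16*x^2 + 8*x + C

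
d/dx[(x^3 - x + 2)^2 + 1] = 6*x^5 - 8*x^3 + 12*x^2 + 2*x - 4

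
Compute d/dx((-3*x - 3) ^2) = 18*x + 18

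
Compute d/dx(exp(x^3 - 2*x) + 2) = 3*x^2*exp(x^3 - 2*x) - 2*exp(x^3 - 2*x)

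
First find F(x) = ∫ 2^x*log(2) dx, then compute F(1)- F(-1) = 3/2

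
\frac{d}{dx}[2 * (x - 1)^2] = 4*x - 4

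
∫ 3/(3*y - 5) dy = log(15 - 9*y) + C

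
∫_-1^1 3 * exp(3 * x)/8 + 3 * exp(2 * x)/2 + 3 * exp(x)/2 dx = -(exp(-1)/2 + 1)^3 + (1 + E/2)^3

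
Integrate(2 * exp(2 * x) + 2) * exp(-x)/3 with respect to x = 4*sinh(x)/3 + C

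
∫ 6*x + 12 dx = 3*x^2 + 12*x + C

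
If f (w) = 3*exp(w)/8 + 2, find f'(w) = 3*exp(w)/8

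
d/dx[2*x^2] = 4*x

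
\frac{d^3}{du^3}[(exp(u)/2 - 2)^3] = 27*exp(3*u)/8 - 12*exp(2*u) + 6*exp(u)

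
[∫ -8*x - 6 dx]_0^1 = -10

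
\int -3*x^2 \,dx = -x^3 + C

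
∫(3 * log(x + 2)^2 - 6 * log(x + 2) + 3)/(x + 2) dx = (log(x + 2) - 1)^3 + C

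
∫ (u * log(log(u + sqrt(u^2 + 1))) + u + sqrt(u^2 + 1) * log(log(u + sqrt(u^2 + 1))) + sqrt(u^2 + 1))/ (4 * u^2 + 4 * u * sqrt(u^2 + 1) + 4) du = log(u + sqrt(u^2 + 1))*log(log(u + sqrt(u^2 + 1)))/4 + C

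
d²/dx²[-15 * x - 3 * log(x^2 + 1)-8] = (6*x^2 - 6)/(x^4 + 2*x^2 + 1)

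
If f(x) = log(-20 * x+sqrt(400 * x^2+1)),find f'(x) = (400*x - 20*sqrt(400*x^2 + 1))/(400*x^2 - 20*x*sqrt(400*x^2 + 1) + 1)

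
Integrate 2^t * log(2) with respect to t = 2^t + C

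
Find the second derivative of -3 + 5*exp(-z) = 5*exp(-z)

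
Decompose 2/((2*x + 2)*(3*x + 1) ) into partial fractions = 3/(2*(3*x + 1)) - 1/(2*(x + 1))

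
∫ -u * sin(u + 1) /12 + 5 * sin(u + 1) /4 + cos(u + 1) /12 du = (u - 15)*cos(u + 1)/12 + C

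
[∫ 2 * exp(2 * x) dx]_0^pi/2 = -1 + exp(pi)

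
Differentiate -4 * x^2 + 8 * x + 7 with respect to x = 8 - 8*x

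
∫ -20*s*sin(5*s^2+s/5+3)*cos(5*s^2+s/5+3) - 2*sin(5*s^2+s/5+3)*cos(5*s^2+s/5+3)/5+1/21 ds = s/21 + cos(5*s^2 + s/5 + 3)^2 + C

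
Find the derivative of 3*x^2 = 6*x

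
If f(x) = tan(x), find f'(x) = cos(x)^(-2)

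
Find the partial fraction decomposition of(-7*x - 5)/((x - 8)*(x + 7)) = -44/(15*(x + 7)) - 61/(15*(x - 8))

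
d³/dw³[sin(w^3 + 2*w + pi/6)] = -27*w^6*cos(w^3 + 2*w + pi/6) - 54*w^4*cos(w^3 + 2*w + pi/6) - 54*w^3*sin(w^3 + 2*w + pi/6) - 36*w^2*cos(w^3 + 2*w + pi/6) - 36*w*sin(w^3 + 2*w + pi/6) - 2*cos(w^3 + 2*w + pi/6)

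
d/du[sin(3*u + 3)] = 3*cos(3*u + 3)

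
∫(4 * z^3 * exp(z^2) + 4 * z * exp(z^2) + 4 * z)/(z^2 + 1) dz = 2*exp(z^2) + 2*log(z^2 + 1) + C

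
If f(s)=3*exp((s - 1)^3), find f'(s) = 9*s^2*exp(s^3 - 3*s^2 + 3*s - 1) - 18*s*exp(s^3 - 3*s^2 + 3*s - 1) + 9*exp(s^3 - 3*s^2 + 3*s - 1)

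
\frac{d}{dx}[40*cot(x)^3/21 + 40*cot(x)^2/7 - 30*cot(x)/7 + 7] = -40*cot(x)^4/7 - 80*cot(x)^3/7 - 10*cot(x)^2/7 - 80*cot(x)/7 + 30/7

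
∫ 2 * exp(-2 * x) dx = -exp(-2*x) + C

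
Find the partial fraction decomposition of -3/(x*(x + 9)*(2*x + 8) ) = -1/(30*(x + 9)) + 3/(40*(x + 4)) - 1/(24*x)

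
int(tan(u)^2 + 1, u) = tan(u) + C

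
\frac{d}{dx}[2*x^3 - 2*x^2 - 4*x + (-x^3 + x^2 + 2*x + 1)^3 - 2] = -9*x^8 + 24*x^7 + 21*x^6 - 48*x^5 - 60*x^4 + 12*x^3 + 57*x^2 + 26*x + 2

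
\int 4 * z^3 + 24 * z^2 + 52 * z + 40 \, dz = z^4 + 8*z^3 + 26*z^2 + 40*z + C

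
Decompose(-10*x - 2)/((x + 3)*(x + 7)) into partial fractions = -17/(x + 7) + 7/(x + 3)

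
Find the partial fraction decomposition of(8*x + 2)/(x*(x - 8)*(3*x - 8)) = -105/(64*(3*x - 8)) + 33/(64*(x - 8)) + 1/(32*x)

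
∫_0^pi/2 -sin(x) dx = -1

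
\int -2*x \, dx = -x^2 + C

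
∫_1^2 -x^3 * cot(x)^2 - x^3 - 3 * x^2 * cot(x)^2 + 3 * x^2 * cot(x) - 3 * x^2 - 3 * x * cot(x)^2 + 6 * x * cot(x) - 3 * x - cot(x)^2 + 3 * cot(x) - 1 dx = 27*cot(2) - 8*cot(1)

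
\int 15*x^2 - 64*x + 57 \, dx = 5*x^3 - 32*x^2 + 57*x + C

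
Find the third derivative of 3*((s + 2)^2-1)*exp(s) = 3*s^2*exp(s) + 30*s*exp(s) + 63*exp(s)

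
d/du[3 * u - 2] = 3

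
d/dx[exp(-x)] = -exp(-x)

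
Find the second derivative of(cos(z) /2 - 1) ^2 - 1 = cos(z) - cos(2*z)/2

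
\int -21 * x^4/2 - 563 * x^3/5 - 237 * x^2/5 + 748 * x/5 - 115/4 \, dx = -21*x^5/10 - 563*x^4/20 - 79*x^3/5 + 374*x^2/5 - 115*x/4 + C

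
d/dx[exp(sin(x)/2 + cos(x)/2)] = sqrt(2)*exp(sin(x)/2)*exp(cos(x)/2)*cos(x + pi/4)/2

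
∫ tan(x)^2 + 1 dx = tan(x) + C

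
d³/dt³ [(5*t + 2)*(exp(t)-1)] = 5*t*exp(t) + 17*exp(t)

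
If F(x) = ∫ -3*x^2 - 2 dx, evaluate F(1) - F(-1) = -6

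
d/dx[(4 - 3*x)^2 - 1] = 18*x - 24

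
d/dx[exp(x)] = exp(x)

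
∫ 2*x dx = x^2 + C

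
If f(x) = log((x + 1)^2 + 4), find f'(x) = (2*x + 2)/(x^2 + 2*x + 5)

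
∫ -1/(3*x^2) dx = 1/(3*x) + C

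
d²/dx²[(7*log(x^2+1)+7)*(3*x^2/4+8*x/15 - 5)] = (315*x^4*log(x^2 + 1) + 1260*x^4 + 224*x^3 + 630*x^2*log(x^2 + 1) + 4305*x^2 + 672*x + 315*log(x^2 + 1) - 1785)/(30*x^4 + 60*x^2 + 30)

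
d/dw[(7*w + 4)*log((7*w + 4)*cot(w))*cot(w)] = -7*w*log((7*w + 4)/tan(w))/sin(w)^2 - 7*w/sin(w)^2 + 7*log((7*w + 4)/tan(w))/tan(w) - 4*log((7*w + 4)/tan(w))/sin(w)^2 + 7/tan(w) - 4/sin(w)^2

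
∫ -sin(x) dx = cos(x) + C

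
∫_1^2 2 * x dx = 3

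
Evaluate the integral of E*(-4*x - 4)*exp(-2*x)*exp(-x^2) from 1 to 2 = -2*exp(-2) + 2*exp(-7)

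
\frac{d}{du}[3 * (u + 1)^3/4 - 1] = 9*u^2/4 + 9*u/2 + 9/4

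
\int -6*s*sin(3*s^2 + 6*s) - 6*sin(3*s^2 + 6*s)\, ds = cos(3*s*(s + 2)) + C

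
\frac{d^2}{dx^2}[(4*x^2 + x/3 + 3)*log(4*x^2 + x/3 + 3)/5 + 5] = (288*x^2*log(4*x^2 + x/3 + 3) + 864*x^2 + 24*x*log(4*x^2 + x/3 + 3) + 72*x + 216*log(4*x^2 + x/3 + 3) + 217)/(180*x^2 + 15*x + 135)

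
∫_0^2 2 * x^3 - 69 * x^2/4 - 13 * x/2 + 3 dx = -45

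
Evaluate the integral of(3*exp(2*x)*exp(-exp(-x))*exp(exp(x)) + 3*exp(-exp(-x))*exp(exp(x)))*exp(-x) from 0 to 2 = -3 + 3*exp(-exp(-2) + exp(2))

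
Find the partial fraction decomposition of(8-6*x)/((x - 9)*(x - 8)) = 40/(x - 8) - 46/(x - 9)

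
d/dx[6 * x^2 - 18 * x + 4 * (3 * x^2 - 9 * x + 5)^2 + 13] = 144*x^3 - 648*x^2 + 900*x - 378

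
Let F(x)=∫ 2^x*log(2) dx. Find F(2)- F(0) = 3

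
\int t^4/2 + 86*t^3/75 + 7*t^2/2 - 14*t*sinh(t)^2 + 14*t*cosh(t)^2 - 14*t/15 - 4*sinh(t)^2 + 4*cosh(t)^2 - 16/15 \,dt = t^5/10 + 43*t^4/150 + 7*t^3/6 + 98*t^2/15 + 44*t/15 + C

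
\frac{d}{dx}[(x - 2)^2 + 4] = 2*x - 4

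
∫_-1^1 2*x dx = 0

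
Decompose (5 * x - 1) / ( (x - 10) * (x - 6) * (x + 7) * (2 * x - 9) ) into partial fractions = 172/(759*(2*x - 9)) + 36/(5083*(x + 7)) - 29/(156*(x - 6)) + 49/(748*(x - 10))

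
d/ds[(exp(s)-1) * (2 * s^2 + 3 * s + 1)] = 2*s^2*exp(s) + 7*s*exp(s) - 4*s + 4*exp(s) - 3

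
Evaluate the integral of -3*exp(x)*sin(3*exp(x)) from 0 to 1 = cos(3*E) - cos(3)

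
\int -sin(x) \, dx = cos(x) + C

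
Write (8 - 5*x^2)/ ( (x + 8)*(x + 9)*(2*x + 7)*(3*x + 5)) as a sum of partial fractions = -159/(4598*(3*x + 5)) + 142/(363*(2*x + 7)) + 397/(242*(x + 9)) - 104/(57*(x + 8))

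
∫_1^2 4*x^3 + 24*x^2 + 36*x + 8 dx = 133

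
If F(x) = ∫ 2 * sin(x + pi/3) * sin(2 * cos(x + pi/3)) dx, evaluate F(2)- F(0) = -cos(1) + cos(2*cos(pi/3 + 2))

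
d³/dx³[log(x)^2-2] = (4*log(x) - 6)/x^3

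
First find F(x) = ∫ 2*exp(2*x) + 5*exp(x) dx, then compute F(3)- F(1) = -(1 + E)^2 - 3*E + 3*exp(3) + (1 + exp(3))^2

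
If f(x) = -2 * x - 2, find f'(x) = -2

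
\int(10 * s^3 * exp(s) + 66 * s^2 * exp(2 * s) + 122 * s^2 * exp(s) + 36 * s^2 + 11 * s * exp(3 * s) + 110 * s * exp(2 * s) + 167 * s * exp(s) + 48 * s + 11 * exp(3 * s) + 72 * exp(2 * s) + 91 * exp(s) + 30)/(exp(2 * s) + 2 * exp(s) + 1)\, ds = s*(11*exp(s) + 6)*(2*s^2 + 4*s + exp(s) + 5)/(exp(s) + 1) + C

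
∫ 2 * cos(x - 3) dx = 2*sin(x - 3) + C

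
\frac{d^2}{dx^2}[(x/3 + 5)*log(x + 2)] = (x - 11)/(3*x^2 + 12*x + 12)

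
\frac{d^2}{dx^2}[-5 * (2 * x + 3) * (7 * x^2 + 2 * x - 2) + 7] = -420*x - 250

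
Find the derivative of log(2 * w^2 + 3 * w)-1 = (4*w + 3)/(2*w^2 + 3*w)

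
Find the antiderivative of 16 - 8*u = -4*u^2 + 16*u + C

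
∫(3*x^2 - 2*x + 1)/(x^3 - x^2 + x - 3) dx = log(-x^3 + x^2 - x + 3) + C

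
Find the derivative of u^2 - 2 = 2*u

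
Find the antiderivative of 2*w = w^2 + C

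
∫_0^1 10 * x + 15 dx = 20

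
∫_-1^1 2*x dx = 0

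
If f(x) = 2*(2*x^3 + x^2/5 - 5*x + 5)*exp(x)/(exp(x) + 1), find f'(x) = (20*x^3*exp(x) + 60*x^2*exp(2*x) + 62*x^2*exp(x) + 4*x*exp(2*x) - 46*x*exp(x) - 50*exp(2*x))/(5*exp(2*x) + 10*exp(x) + 5)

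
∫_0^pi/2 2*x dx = pi^2/4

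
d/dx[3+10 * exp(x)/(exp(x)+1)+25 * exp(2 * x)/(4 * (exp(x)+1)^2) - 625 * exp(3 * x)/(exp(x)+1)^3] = (-3705*exp(3*x) + 65*exp(2*x) + 20*exp(x))/(2*exp(4*x) + 8*exp(3*x) + 12*exp(2*x) + 8*exp(x) + 2)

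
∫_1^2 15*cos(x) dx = -15*sin(1) + 15*sin(2)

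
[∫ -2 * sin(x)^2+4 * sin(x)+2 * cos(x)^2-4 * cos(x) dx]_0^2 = -1 + (-2 + cos(2) + sin(2))^2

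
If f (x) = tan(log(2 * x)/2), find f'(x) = (tan(log(x)/2 + log(2)/2)^2 + 1)/(2*x)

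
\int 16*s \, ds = 8*s^2 + C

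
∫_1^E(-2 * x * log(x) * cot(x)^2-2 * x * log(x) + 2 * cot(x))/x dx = 2*cot(E)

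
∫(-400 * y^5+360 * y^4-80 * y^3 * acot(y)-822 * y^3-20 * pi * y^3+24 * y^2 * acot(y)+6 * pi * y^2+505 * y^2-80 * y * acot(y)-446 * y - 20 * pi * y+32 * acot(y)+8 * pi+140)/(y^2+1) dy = 25*y^2 - 15*y - (20*y^2 - 12*y + 4*acot(y) + pi + 20)^2/4 + 5*acot(y) + C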